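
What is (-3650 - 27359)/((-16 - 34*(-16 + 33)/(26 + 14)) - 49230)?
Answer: 620180/985209 ≈ 0.62949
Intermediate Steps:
(-3650 - 27359)/((-16 - 34*(-16 + 33)/(26 + 14)) - 49230) = -31009/((-16 - 578/40) - 49230) = -31009/((-16 - 34*17/40) - 49230) = -31009/((-16 - 289/20) - 49230) = -31009/(-609/20 - 49230) = -31009/(-985209/20) = -31009*(-20/985209) = 620180/985209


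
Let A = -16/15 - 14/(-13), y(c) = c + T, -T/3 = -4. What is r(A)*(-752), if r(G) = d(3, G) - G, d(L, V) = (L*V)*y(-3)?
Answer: -3008/15 ≈ -200.53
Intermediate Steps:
T = 12 (T = -3*(-4) = 12)
y(c) = 12 + c (y(c) = c + 12 = 12 + c)
d(L, V) = 9*L*V (d(L, V) = (L*V)*(12 - 3) = (L*V)*9 = 9*L*V)
A = 2/195 (A = -16*1/15 - 14*(-1/13) = -16/15 + 14/13 = 2/195 ≈ 0.010256)
r(G) = 26*G (r(G) = 9*3*G - G = 27*G - G = 26*G)
r(A)*(-752) = (26*(2/195))*(-752) = (4/15)*(-752) = -3008/15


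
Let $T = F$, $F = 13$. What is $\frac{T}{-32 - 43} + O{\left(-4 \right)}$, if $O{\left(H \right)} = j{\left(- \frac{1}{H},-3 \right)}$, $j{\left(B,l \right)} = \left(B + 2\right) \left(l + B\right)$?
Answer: $- \frac{7633}{1200} \approx -6.3608$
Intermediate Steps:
$T = 13$
$j{\left(B,l \right)} = \left(2 + B\right) \left(B + l\right)$
$O{\left(H \right)} = -6 + \frac{1}{H} + \frac{1}{H^{2}}$ ($O{\left(H \right)} = \left(- \frac{1}{H}\right)^{2} + 2 \left(- \frac{1}{H}\right) + 2 \left(-3\right) + - \frac{1}{H} \left(-3\right) = \frac{1}{H^{2}} - \frac{2}{H} - 6 + \frac{3}{H} = -6 + \frac{1}{H} + \frac{1}{H^{2}}$)
$\frac{T}{-32 - 43} + O{\left(-4 \right)} = \frac{1}{-32 - 43} \cdot 13 + \left(-6 + \frac{1}{-4} + \frac{1}{16}\right) = \frac{1}{-75} \cdot 13 - \frac{99}{16} = \left(- \frac{1}{75}\right) 13 - \frac{99}{16} = - \frac{13}{75} - \frac{99}{16} = - \frac{7633}{1200}$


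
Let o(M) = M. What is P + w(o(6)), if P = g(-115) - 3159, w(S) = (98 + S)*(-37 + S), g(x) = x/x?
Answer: -6382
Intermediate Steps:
g(x) = 1
w(S) = (-37 + S)*(98 + S)
P = -3158 (P = 1 - 3159 = -3158)
P + w(o(6)) = -3158 + (-3626 + 6**2 + 61*6) = -3158 + (-3626 + 36 + 366) = -3158 - 3224 = -6382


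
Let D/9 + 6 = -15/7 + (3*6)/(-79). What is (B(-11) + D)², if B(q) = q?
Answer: 2279489536/305809 ≈ 7454.0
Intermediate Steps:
D = -41661/553 (D = -54 + 9*(-15/7 + (3*6)/(-79)) = -54 + 9*(-15*⅐ + 18*(-1/79)) = -54 + 9*(-15/7 - 18/79) = -54 + 9*(-1311/553) = -54 - 11799/553 = -41661/553 ≈ -75.336)
(B(-11) + D)² = (-11 - 41661/553)² = (-47744/553)² = 2279489536/305809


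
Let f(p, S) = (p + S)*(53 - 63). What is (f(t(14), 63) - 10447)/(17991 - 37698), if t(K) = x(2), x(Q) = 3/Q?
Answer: 11092/19707 ≈ 0.56285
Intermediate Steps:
t(K) = 3/2
f(p, S) = -10*S - 10*p (f(p, S) = (S + p)*(-10) = -10*S - 10*p)
(f(t(14), 63) - 10447)/(17991 - 37698) = ((-10*63 - 10*3/2) - 10447)/(17991 - 37698) = ((-630 - 15) - 10447)/(-19707) = (-645 - 10447)*(-1/19707) = -11092*(-1/19707) = 11092/19707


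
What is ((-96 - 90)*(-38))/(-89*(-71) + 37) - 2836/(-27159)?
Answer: 52496357/43155651 ≈ 1.2164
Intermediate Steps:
((-96 - 90)*(-38))/(-89*(-71) + 37) - 2836/(-27159) = (-186*(-38))/(6319 + 37) - 2836*(-1/27159) = 7068/6356 + 2836/27159 = 7068*(1/6356) + 2836/27159 = 1767/1589 + 2836/27159 = 52496357/43155651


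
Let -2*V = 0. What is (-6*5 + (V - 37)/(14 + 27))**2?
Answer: 1605289/1681 ≈ 954.96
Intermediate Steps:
V = 0 (V = -1/2*0 = 0)
(-6*5 + (V - 37)/(14 + 27))**2 = (-6*5 + (0 - 37)/(14 + 27))**2 = (-30 - 37/41)**2 = (-1267/41)**2 = 1605289/1681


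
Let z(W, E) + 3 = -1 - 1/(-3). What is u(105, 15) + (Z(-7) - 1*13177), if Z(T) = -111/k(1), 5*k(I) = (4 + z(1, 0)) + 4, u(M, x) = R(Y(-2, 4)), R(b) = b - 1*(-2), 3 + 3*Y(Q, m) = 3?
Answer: -172940/13 ≈ -13303.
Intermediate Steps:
z(W, E) = -11/3 (z(W, E) = -3 + (-1 - 1/(-3)) = -3 + (-1 - 1*(-1/3)) = -3 + (-1 + 1/3) = -3 - 2/3 = -11/3)
Y(Q, m) = 0 (Y(Q, m) = -1 + (1/3)*3 = -1 + 1 = 0)
R(b) = 2 + b (R(b) = b + 2 = 2 + b)
u(M, x) = 2 (u(M, x) = 2 + 0 = 2)
k(I) = 13/15 (k(I) = ((4 - 11/3) + 4)/5 = (1/3 + 4)/5 = (1/5)*(13/3) = 13/15)
Z(T) = -1665/13 (Z(T) = -111/13/15 = -111*15/13 = -1665/13)
u(105, 15) + (Z(-7) - 1*13177) = 2 + (-1665/13 - 1*13177) = 2 + (-1665/13 - 13177) = 2 - 172966/13 = -172940/13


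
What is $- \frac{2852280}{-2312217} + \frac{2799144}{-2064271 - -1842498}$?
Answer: $- \frac{648852183312}{56976366749} \approx -11.388$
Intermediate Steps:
$- \frac{2852280}{-2312217} + \frac{2799144}{-2064271 - -1842498} = \left(-2852280\right) \left(- \frac{1}{2312217}\right) + \frac{2799144}{-2064271 + 1842498} = \frac{316920}{256913} + \frac{2799144}{-221773} = \frac{316920}{256913} + 2799144 \left(- \frac{1}{221773}\right) = \frac{316920}{256913} - \frac{2799144}{221773} = - \frac{648852183312}{56976366749}$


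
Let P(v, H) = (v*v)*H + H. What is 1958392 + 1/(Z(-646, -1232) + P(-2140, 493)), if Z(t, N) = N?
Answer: 4421543990325913/2257742061 ≈ 1.9584e+6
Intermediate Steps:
P(v, H) = H + H*v**2 (P(v, H) = v**2*H + H = H*v**2 + H = H + H*v**2)
1958392 + 1/(Z(-646, -1232) + P(-2140, 493)) = 1958392 + 1/(-1232 + 493*(1 + (-2140)**2)) = 1958392 + 1/(-1232 + 493*(1 + 4579600)) = 1958392 + 1/(-1232 + 493*4579601) = 1958392 + 1/(-1232 + 2257743293) = 1958392 + 1/2257742061 = 4421543990325913/2257742061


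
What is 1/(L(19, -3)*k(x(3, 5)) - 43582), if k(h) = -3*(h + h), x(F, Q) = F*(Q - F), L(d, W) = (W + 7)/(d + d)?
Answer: -19/828130 ≈ -2.2943e-5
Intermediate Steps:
L(d, W) = (7 + W)/(2*d) (L(d, W) = (7 + W)/((2*d)) = (7 + W)*(1/(2*d)) = (7 + W)/(2*d))
k(h) = -6*h
1/(L(19, -3)*k(x(3, 5)) - 43582) = 1/(((½)*(7 - 3)/19)*(-18*(5 - 1*3)) - 43582) = 1/(((½)*(1/19)*4)*(-18*(5 - 3)) - 43582) = 1/(2*(-18*2)/19 - 43582) = 1/(2*(-6*6)/19 - 43582) = 1/((2/19)*(-36) - 43582) = 1/(-72/19 - 43582) = 1/(-828130/19) = -19/828130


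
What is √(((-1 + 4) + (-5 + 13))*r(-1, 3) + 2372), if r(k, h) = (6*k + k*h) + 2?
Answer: 3*√255 ≈ 47.906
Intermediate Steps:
r(k, h) = 2 + 6*k + h*k (r(k, h) = (6*k + h*k) + 2 = 2 + 6*k + h*k)
√(((-1 + 4) + (-5 + 13))*r(-1, 3) + 2372) = √(((-1 + 4) + (-5 + 13))*(2 + 6*(-1) + 3*(-1)) + 2372) = √((3 + 8)*(2 - 6 - 3) + 2372) = √(11*(-7) + 2372) = √(-77 + 2372) = √2295 = 3*√255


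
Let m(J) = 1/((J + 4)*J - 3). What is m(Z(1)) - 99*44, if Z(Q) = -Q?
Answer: -26137/6 ≈ -4356.2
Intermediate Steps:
m(J) = 1/(-3 + J*(4 + J)) (m(J) = 1/((4 + J)*J - 3) = 1/(J*(4 + J) - 3) = 1/(-3 + J*(4 + J)))
m(Z(1)) - 99*44 = 1/(-3 + (-1*1)**2 + 4*(-1*1)) - 99*44 = 1/(-3 + (-1)**2 + 4*(-1)) - 4356 = 1/(-3 + 1 - 4) - 4356 = 1/(-6) - 4356 = -1/6 - 4356 = -26137/6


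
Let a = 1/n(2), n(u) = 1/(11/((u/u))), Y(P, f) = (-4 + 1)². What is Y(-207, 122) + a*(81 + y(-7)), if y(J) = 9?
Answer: 999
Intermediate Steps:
Y(P, f) = 9 (Y(P, f) = (-3)² = 9)
n(u) = 1/11 (n(u) = 1/(11/1) = 1/(11*1) = 1/11)
a = 11 (a = 1/(1/11) = 11)
Y(-207, 122) + a*(81 + y(-7)) = 9 + 11*(81 + 9) = 9 + 11*90 = 9 + 990 = 999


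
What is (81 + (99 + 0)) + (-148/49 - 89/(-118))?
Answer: 1027657/5782 ≈ 177.73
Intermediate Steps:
(81 + (99 + 0)) + (-148/49 - 89/(-118)) = (81 + 99) + (-148*1/49 - 89*(-1/118)) = 180 + (-148/49 + 89/118) = 180 - 13103/5782 = 1027657/5782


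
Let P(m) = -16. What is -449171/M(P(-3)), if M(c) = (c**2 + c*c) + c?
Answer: -449171/496 ≈ -905.59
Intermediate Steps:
M(c) = c + 2*c**2 (M(c) = (c**2 + c**2) + c = 2*c**2 + c = c + 2*c**2)
-449171/M(P(-3)) = -449171*(-1/(16*(1 + 2*(-16)))) = -449171*(-1/(16*(1 - 32))) = -449171/((-16*(-31))) = -449171/496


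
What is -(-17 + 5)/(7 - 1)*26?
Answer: 52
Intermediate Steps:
-(-17 + 5)/(7 - 1)*26 = -(-12)/6*26 = -1*(-2)*26 = 2*26 = 52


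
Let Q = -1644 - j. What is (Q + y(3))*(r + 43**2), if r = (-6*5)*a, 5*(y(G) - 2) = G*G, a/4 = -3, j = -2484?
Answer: 9319771/5 ≈ 1.8640e+6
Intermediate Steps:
Q = 840 (Q = -1644 - 1*(-2484) = -1644 + 2484 = 840)
a = -12 (a = 4*(-3) = -12)
y(G) = 2 + G**2/5 (y(G) = 2 + (G*G)/5 = 2 + G**2/5)
r = 360 (r = -6*5*(-12) = -30*(-12) = 360)
(Q + y(3))*(r + 43**2) = (840 + (2 + (1/5)*3**2))*(360 + 43**2) = (840 + (2 + (1/5)*9))*(360 + 1849) = (840 + (2 + 9/5))*2209 = (840 + 19/5)*2209 = (4219/5)*2209 = 9319771/5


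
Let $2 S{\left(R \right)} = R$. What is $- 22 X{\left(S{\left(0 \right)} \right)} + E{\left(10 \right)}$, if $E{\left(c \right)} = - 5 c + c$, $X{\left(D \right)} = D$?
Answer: $-40$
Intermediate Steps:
$S{\left(R \right)} = \frac{R}{2}$
$E{\left(c \right)} = - 4 c$
$- 22 X{\left(S{\left(0 \right)} \right)} + E{\left(10 \right)} = - 22 \cdot \frac{1}{2} \cdot 0 - 40 = \left(-22\right) 0 - 40 = 0 - 40 = -40$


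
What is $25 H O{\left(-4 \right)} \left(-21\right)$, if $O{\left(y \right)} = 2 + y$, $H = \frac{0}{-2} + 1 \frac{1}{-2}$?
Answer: $-525$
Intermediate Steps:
$H = - \frac{1}{2}$ ($H = 0 \left(- \frac{1}{2}\right) + 1 \left(- \frac{1}{2}\right) = 0 - \frac{1}{2} = - \frac{1}{2} \approx -0.5$)
$25 H O{\left(-4 \right)} \left(-21\right) = 25 \left(- \frac{1}{2}\right) \left(2 - 4\right) \left(-21\right) = \left(- \frac{25}{2}\right) \left(-2\right) \left(-21\right) = 25 \left(-21\right) = -525$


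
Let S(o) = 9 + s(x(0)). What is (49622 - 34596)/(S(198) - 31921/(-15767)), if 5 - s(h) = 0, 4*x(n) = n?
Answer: 21537722/22969 ≈ 937.69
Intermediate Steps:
x(n) = n/4
s(h) = 5 (s(h) = 5 - 1*0 = 5 + 0 = 5)
S(o) = 14 (S(o) = 9 + 5 = 14)
(49622 - 34596)/(S(198) - 31921/(-15767)) = (49622 - 34596)/(14 - 31921/(-15767)) = 15026/(14 - 31921*(-1/15767)) = 15026/(14 + 31921/15767) = 15026/(252659/15767) = 15026*(15767/252659) = 21537722/22969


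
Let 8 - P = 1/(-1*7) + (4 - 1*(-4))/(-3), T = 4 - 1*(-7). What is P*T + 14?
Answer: 2791/21 ≈ 132.90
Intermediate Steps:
T = 11 (T = 4 + 7 = 11)
P = 227/21 (P = 8 - (1/(-1*7) + (4 - 1*(-4))/(-3)) = 8 - (1/(-7) + (4 + 4)*(-1/3)) = 8 - (1*(-1/7) + 8*(-1/3)) = 8 - (-1/7 - 8/3) = 8 - 1*(-59/21) = 8 + 59/21 = 227/21 ≈ 10.810)
P*T + 14 = (227/21)*11 + 14 = 2497/21 + 14 = 2791/21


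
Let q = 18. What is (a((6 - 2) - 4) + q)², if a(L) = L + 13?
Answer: 961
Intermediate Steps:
a(L) = 13 + L
(a((6 - 2) - 4) + q)² = ((13 + ((6 - 2) - 4)) + 18)² = ((13 + (4 - 4)) + 18)² = ((13 + 0) + 18)² = (13 + 18)² = 31² = 961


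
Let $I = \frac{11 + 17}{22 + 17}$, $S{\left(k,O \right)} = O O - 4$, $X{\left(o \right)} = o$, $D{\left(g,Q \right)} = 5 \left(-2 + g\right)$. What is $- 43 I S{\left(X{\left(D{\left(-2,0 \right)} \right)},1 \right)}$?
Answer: $\frac{1204}{13} \approx 92.615$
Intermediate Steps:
$D{\left(g,Q \right)} = -10 + 5 g$
$S{\left(k,O \right)} = -4 + O^{2}$ ($S{\left(k,O \right)} = O^{2} - 4 = -4 + O^{2}$)
$I = \frac{28}{39} \approx 0.71795$
$- 43 I S{\left(X{\left(D{\left(-2,0 \right)} \right)},1 \right)} = \left(-43\right) \frac{28}{39} \left(-4 + 1^{2}\right) = - \frac{1204 \left(-4 + 1\right)}{39} = \left(- \frac{1204}{39}\right) \left(-3\right) = \frac{1204}{13}$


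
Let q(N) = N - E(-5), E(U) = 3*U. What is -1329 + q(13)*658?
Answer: 17095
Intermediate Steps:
q(N) = 15 + N (q(N) = N - 3*(-5) = N - 1*(-15) = N + 15 = 15 + N)
-1329 + q(13)*658 = -1329 + (15 + 13)*658 = -1329 + 28*658 = -1329 + 18424 = 17095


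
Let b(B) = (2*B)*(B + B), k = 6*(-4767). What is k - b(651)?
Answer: -1723806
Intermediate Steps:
k = -28602
b(B) = 4*B² (b(B) = (2*B)*(2*B) = 4*B²)
k - b(651) = -28602 - 4*651² = -28602 - 4*423801 = -28602 - 1*1695204 = -28602 - 1695204 = -1723806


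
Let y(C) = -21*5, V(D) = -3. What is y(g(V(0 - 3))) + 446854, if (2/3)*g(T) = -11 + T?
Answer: 446749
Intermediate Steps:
g(T) = -33/2 + 3*T/2 (g(T) = 3*(-11 + T)/2 = -33/2 + 3*T/2)
y(C) = -105
y(g(V(0 - 3))) + 446854 = -105 + 446854 = 446749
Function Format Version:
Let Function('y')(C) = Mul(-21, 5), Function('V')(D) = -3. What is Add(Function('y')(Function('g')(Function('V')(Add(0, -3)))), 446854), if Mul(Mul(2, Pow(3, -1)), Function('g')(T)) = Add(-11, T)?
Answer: 446749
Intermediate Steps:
Function('g')(T) = Add(Rational(-33, 2), Mul(Rational(3, 2), T)) (Function('g')(T) = Mul(Rational(3, 2), Add(-11, T)) = Add(Rational(-33, 2), Mul(Rational(3, 2), T)))
Function('y')(C) = -105
Add(Function('y')(Function('g')(Function('V')(Add(0, -3)))), 446854) = Add(-105, 446854) = 446749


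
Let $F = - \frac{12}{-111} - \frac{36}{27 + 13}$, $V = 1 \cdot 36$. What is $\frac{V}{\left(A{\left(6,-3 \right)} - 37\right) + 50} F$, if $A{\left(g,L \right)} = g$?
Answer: $- \frac{5274}{3515} \approx -1.5004$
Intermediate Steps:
$V = 36$
$F = - \frac{293}{370}$ ($F = \left(-12\right) \left(- \frac{1}{111}\right) - \frac{36}{40} = \frac{4}{37} - \frac{9}{10} = - \frac{293}{370} \approx -0.79189$)
$\frac{V}{\left(A{\left(6,-3 \right)} - 37\right) + 50} F = \frac{36}{\left(6 - 37\right) + 50} \left(- \frac{293}{370}\right) = \frac{36}{-31 + 50} \left(- \frac{293}{370}\right) = \frac{36}{19} \left(- \frac{293}{370}\right) = - \frac{5274}{3515}$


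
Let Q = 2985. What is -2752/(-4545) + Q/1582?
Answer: 17920489/7190190 ≈ 2.4924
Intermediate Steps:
-2752/(-4545) + Q/1582 = -2752/(-4545) + 2985/1582 = -2752*(-1/4545) + 2985*(1/1582) = 2752/4545 + 2985/1582 = 17920489/7190190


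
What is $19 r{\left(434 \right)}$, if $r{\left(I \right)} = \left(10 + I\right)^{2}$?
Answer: $3745584$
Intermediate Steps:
$19 r{\left(434 \right)} = 19 \left(10 + 434\right)^{2} = 19 \cdot 444^{2} = 19 \cdot 197136 = 3745584$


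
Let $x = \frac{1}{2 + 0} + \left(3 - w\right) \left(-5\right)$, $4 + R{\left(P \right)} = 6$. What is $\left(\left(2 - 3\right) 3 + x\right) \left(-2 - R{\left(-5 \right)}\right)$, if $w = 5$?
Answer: $-30$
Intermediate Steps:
$R{\left(P \right)} = 2$ ($R{\left(P \right)} = -4 + 6 = 2$)
$x = \frac{21}{2}$ ($x = \frac{1}{2 + 0} + \left(3 - 5\right) \left(-5\right) = \frac{1}{2} + \left(3 - 5\right) \left(-5\right) = \frac{1}{2} - -10 = \frac{1}{2} + 10 = \frac{21}{2} \approx 10.5$)
$\left(\left(2 - 3\right) 3 + x\right) \left(-2 - R{\left(-5 \right)}\right) = \left(\left(2 - 3\right) 3 + \frac{21}{2}\right) \left(-2 - 2\right) = \left(\left(-1\right) 3 + \frac{21}{2}\right) \left(-2 - 2\right) = \left(-3 + \frac{21}{2}\right) \left(-4\right) = \frac{15}{2} \left(-4\right) = -30$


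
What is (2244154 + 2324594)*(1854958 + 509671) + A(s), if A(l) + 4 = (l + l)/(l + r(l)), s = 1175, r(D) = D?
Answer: 10803394014489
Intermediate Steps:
A(l) = -3 (A(l) = -4 + (l + l)/(l + l) = -4 + (2*l)/((2*l)) = -4 + (2*l)*(1/(2*l)) = -4 + 1 = -3)
(2244154 + 2324594)*(1854958 + 509671) + A(s) = (2244154 + 2324594)*(1854958 + 509671) - 3 = 4568748*2364629 - 3 = 10803394014492 - 3 = 10803394014489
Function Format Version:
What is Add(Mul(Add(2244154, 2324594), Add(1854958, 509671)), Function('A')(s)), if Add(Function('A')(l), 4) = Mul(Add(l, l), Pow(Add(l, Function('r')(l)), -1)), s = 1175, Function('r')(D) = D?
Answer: 10803394014489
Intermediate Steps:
Function('A')(l) = -3 (Function('A')(l) = Add(-4, Mul(Add(l, l), Pow(Add(l, l), -1))) = Add(-4, Mul(Mul(2, l), Pow(Mul(2, l), -1))) = Add(-4, Mul(Mul(2, l), Mul(Rational(1, 2), Pow(l, -1)))) = Add(-4, 1) = -3)
Add(Mul(Add(2244154, 2324594), Add(1854958, 509671)), Function('A')(s)) = Add(Mul(Add(2244154, 2324594), Add(1854958, 509671)), -3) = Add(Mul(4568748, 2364629), -3) = Add(10803394014492, -3) = 10803394014489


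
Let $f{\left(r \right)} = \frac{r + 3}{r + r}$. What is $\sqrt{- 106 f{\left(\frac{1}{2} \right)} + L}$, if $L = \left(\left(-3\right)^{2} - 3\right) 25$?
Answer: $i \sqrt{221} \approx 14.866 i$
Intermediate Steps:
$L = 150$ ($L = \left(9 - 3\right) 25 = 6 \cdot 25 = 150$)
$f{\left(r \right)} = \frac{3 + r}{2 r}$
$\sqrt{- 106 f{\left(\frac{1}{2} \right)} + L} = \sqrt{- 106 \frac{3 + \frac{1}{2}}{2 \cdot \frac{1}{2}} + 150} = \sqrt{- 106 \frac{\frac{1}{\frac{1}{2}} \left(3 + \frac{1}{2}\right)}{2} + 150} = \sqrt{- 106 \cdot \frac{1}{2} \cdot 2 \cdot \frac{7}{2} + 150} = \sqrt{\left(-106\right) \frac{7}{2} + 150} = \sqrt{-371 + 150} = \sqrt{-221} = i \sqrt{221}$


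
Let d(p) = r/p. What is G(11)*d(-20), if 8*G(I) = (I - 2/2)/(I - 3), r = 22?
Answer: -11/64 ≈ -0.17188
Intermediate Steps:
d(p) = 22/p
G(I) = (-1 + I)/(8*(-3 + I)) (G(I) = ((I - 2/2)/(I - 3))/8 = ((I - 2*½)/(-3 + I))/8 = ((I - 1)/(-3 + I))/8 = ((-1 + I)/(-3 + I))/8 = (-1 + I)/(8*(-3 + I)))
G(11)*d(-20) = ((-1 + 11)/(8*(-3 + 11)))*(22/(-20)) = ((⅛)*10/8)*(22*(-1/20)) = ((⅛)*(⅛)*10)*(-11/10) = (5/32)*(-11/10) = -11/64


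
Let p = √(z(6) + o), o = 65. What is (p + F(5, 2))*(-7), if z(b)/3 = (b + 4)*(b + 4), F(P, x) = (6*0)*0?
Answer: -7*√365 ≈ -133.73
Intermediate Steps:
F(P, x) = 0 (F(P, x) = 0*0 = 0)
z(b) = 3*(4 + b)² (z(b) = 3*((b + 4)*(b + 4)) = 3*((4 + b)*(4 + b)) = 3*(4 + b)²)
p = √365 (p = √(3*(4 + 6)² + 65) = √(3*10² + 65) = √(3*100 + 65) = √(300 + 65) = √365 ≈ 19.105)
(p + F(5, 2))*(-7) = (√365 + 0)*(-7) = √365*(-7) = -7*√365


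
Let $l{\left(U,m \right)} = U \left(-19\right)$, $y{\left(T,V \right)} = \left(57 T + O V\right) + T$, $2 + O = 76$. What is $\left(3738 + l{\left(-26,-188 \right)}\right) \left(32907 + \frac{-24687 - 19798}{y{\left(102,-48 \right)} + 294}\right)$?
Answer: $\frac{184985631236}{1329} \approx 1.3919 \cdot 10^{8}$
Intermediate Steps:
$O = 74$ ($O = -2 + 76 = 74$)
$y{\left(T,V \right)} = 58 T + 74 V$ ($y{\left(T,V \right)} = \left(57 T + 74 V\right) + T = 58 T + 74 V$)
$l{\left(U,m \right)} = - 19 U$
$\left(3738 + l{\left(-26,-188 \right)}\right) \left(32907 + \frac{-24687 - 19798}{y{\left(102,-48 \right)} + 294}\right) = \left(3738 - -494\right) \left(32907 + \frac{-24687 - 19798}{\left(58 \cdot 102 + 74 \left(-48\right)\right) + 294}\right) = \left(3738 + 494\right) \left(32907 - \frac{44485}{\left(5916 - 3552\right) + 294}\right) = 4232 \left(32907 - \frac{44485}{2364 + 294}\right) = 4232 \left(32907 - \frac{44485}{2658}\right) = 4232 \cdot \frac{87422321}{2658} = \frac{184985631236}{1329}$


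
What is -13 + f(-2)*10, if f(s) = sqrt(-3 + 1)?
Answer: -13 + 10*I*sqrt(2) ≈ -13.0 + 14.142*I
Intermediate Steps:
f(s) = I*sqrt(2) (f(s) = sqrt(-2) = I*sqrt(2))
-13 + f(-2)*10 = -13 + (I*sqrt(2))*10 = -13 + 10*I*sqrt(2)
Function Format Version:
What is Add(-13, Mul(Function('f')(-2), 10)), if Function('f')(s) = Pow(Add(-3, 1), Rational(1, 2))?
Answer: Add(-13, Mul(10, I, Pow(2, Rational(1, 2)))) ≈ Add(-13.000, Mul(14.142, I))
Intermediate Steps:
Function('f')(s) = Mul(I, Pow(2, Rational(1, 2))) (Function('f')(s) = Pow(-2, Rational(1, 2)) = Mul(I, Pow(2, Rational(1, 2))))
Add(-13, Mul(Function('f')(-2), 10)) = Add(-13, Mul(Mul(I, Pow(2, Rational(1, 2))), 10)) = Add(-13, Mul(10, I, Pow(2, Rational(1, 2))))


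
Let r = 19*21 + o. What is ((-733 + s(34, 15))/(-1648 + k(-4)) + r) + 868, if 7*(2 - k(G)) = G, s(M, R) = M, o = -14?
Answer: 14436947/11518 ≈ 1253.4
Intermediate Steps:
k(G) = 2 - G/7
r = 385 (r = 19*21 - 14 = 399 - 14 = 385)
((-733 + s(34, 15))/(-1648 + k(-4)) + r) + 868 = ((-733 + 34)/(-1648 + (2 - ⅐*(-4))) + 385) + 868 = (-699/(-1648 + (2 + 4/7)) + 385) + 868 = (-699/(-1648 + 18/7) + 385) + 868 = (-699/(-11518/7) + 385) + 868 = (-699*(-7/11518) + 385) + 868 = (4893/11518 + 385) + 868 = 4439323/11518 + 868 = 14436947/11518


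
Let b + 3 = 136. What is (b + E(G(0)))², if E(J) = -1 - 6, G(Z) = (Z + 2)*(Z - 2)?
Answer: 15876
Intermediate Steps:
G(Z) = (-2 + Z)*(2 + Z) (G(Z) = (2 + Z)*(-2 + Z) = (-2 + Z)*(2 + Z))
E(J) = -7
b = 133 (b = -3 + 136 = 133)
(b + E(G(0)))² = (133 - 7)² = 126² = 15876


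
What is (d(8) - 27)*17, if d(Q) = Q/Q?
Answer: -442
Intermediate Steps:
d(Q) = 1
(d(8) - 27)*17 = (1 - 27)*17 = -26*17 = -442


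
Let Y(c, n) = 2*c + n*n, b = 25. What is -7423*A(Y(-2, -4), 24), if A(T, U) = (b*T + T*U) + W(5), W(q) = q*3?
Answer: -4476069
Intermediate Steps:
W(q) = 3*q
Y(c, n) = n² + 2*c (Y(c, n) = 2*c + n² = n² + 2*c)
A(T, U) = 15 + 25*T + T*U (A(T, U) = (25*T + T*U) + 3*5 = (25*T + T*U) + 15 = 15 + 25*T + T*U)
-7423*A(Y(-2, -4), 24) = -7423*(15 + 25*((-4)² + 2*(-2)) + ((-4)² + 2*(-2))*24) = -7423*(15 + 25*(16 - 4) + (16 - 4)*24) = -7423*(15 + 25*12 + 12*24) = -7423*(15 + 300 + 288) = -7423*603 = -4476069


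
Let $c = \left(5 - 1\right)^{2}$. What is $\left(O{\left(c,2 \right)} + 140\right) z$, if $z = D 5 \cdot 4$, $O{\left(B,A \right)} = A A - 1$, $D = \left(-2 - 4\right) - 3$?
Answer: $-25740$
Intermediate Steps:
$D = -9$ ($D = -6 - 3 = -9$)
$c = 16$ ($c = 4^{2} = 16$)
$O{\left(B,A \right)} = -1 + A^{2}$ ($O{\left(B,A \right)} = A^{2} - 1 = -1 + A^{2}$)
$z = -180$ ($z = \left(-9\right) 5 \cdot 4 = \left(-45\right) 4 = -180$)
$\left(O{\left(c,2 \right)} + 140\right) z = \left(\left(-1 + 2^{2}\right) + 140\right) \left(-180\right) = \left(\left(-1 + 4\right) + 140\right) \left(-180\right) = \left(3 + 140\right) \left(-180\right) = 143 \left(-180\right) = -25740$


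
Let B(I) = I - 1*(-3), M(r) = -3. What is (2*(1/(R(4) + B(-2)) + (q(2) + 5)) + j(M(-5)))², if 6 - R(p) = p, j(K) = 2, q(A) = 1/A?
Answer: 1681/9 ≈ 186.78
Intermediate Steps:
B(I) = 3 + I (B(I) = I + 3 = 3 + I)
R(p) = 6 - p
(2*(1/(R(4) + B(-2)) + (q(2) + 5)) + j(M(-5)))² = (2*(1/((6 - 1*4) + (3 - 2)) + (1/2 + 5)) + 2)² = (2*(1/((6 - 4) + 1) + (½ + 5)) + 2)² = (2*(1/(2 + 1) + 11/2) + 2)² = (2*(1/3 + 11/2) + 2)² = (2*(⅓ + 11/2) + 2)² = (2*(35/6) + 2)² = (35/3 + 2)² = (41/3)² = 1681/9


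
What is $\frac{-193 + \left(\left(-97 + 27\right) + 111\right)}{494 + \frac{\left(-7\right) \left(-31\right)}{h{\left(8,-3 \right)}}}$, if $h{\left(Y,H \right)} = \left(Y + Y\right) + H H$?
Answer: $- \frac{3800}{12567} \approx -0.30238$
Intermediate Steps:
$h{\left(Y,H \right)} = H^{2} + 2 Y$ ($h{\left(Y,H \right)} = 2 Y + H^{2} = H^{2} + 2 Y$)
$\frac{-193 + \left(\left(-97 + 27\right) + 111\right)}{494 + \frac{\left(-7\right) \left(-31\right)}{h{\left(8,-3 \right)}}} = \frac{-193 + \left(\left(-97 + 27\right) + 111\right)}{494 + \frac{\left(-7\right) \left(-31\right)}{\left(-3\right)^{2} + 2 \cdot 8}} = \frac{-193 + \left(-70 + 111\right)}{494 + \frac{217}{9 + 16}} = \frac{-193 + 41}{494 + \frac{217}{25}} = - \frac{152}{494 + 217 \cdot \frac{1}{25}} = - \frac{152}{494 + \frac{217}{25}} = - \frac{152}{\frac{12567}{25}} = \left(-152\right) \frac{25}{12567} = - \frac{3800}{12567}$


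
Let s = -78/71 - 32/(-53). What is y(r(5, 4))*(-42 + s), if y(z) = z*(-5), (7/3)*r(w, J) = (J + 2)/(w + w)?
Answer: 205596/3763 ≈ 54.636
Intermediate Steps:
r(w, J) = 3*(2 + J)/(14*w) (r(w, J) = 3*((J + 2)/(w + w))/7 = 3*((2 + J)/((2*w)))/7 = 3*((2 + J)*(1/(2*w)))/7 = 3*((2 + J)/(2*w))/7 = 3*(2 + J)/(14*w))
y(z) = -5*z
s = -1862/3763 (s = -78*1/71 - 32*(-1/53) = -78/71 + 32/53 = -1862/3763 ≈ -0.49482)
y(r(5, 4))*(-42 + s) = (-15*(2 + 4)/(14*5))*(-42 - 1862/3763) = -15*6/(14*5)*(-159908/3763) = -5*9/35*(-159908/3763) = -9/7*(-159908/3763) = 205596/3763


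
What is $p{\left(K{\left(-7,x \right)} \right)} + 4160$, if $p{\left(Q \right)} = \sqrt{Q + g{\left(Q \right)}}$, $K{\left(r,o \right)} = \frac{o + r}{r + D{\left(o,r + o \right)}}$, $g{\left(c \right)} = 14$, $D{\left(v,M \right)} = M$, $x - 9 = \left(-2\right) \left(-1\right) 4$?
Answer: $4160 + \frac{2 \sqrt{39}}{3} \approx 4164.2$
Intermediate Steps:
$x = 17$ ($x = 9 + \left(-2\right) \left(-1\right) 4 = 9 + 2 \cdot 4 = 9 + 8 = 17$)
$K{\left(r,o \right)} = \frac{o + r}{o + 2 r}$ ($K{\left(r,o \right)} = \frac{o + r}{r + \left(r + o\right)} = \frac{o + r}{r + \left(o + r\right)} = \frac{o + r}{o + 2 r}$)
$p{\left(Q \right)} = \sqrt{14 + Q}$ ($p{\left(Q \right)} = \sqrt{Q + 14} = \sqrt{14 + Q}$)
$p{\left(K{\left(-7,x \right)} \right)} + 4160 = \sqrt{14 + \frac{17 - 7}{17 + 2 \left(-7\right)}} + 4160 = \sqrt{14 + \frac{1}{17 - 14} \cdot 10} + 4160 = \sqrt{14 + \frac{1}{3} \cdot 10} + 4160 = \sqrt{14 + \frac{10}{3}} + 4160 = \sqrt{\frac{52}{3}} + 4160 = \frac{2 \sqrt{39}}{3} + 4160 = 4160 + \frac{2 \sqrt{39}}{3}$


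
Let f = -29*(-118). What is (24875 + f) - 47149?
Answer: -18852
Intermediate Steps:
f = 3422
(24875 + f) - 47149 = (24875 + 3422) - 47149 = 28297 - 47149 = -18852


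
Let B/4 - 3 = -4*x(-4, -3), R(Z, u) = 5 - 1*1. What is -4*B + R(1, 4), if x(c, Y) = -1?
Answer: -108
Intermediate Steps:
R(Z, u) = 4 (R(Z, u) = 5 - 1 = 4)
B = 28 (B = 12 + 4*(-4*(-1)) = 12 + 4*4 = 12 + 16 = 28)
-4*B + R(1, 4) = -4*28 + 4 = -112 + 4 = -108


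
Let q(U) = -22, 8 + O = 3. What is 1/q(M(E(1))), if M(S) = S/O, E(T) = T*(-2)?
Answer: -1/22 ≈ -0.045455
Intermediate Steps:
O = -5 (O = -8 + 3 = -5)
E(T) = -2*T
M(S) = -S/5 (M(S) = S/(-5) = S*(-⅕) = -S/5)
1/q(M(E(1))) = 1/(-22) = -1/22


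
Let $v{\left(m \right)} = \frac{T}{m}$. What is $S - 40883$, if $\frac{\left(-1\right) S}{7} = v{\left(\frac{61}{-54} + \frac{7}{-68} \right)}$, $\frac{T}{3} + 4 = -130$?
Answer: $- \frac{97684733}{2263} \approx -43166.0$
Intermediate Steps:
$T = -402$ ($T = -12 + 3 \left(-130\right) = -12 - 390 = -402$)
$v{\left(m \right)} = - \frac{402}{m}$
$S = - \frac{5166504}{2263}$ ($S = - 7 \left(- \frac{402}{\frac{61}{-54} + \frac{7}{-68}}\right) = - 7 \left(- \frac{402}{61 \left(- \frac{1}{54}\right) + 7 \left(- \frac{1}{68}\right)}\right) = - 7 \left(- \frac{402}{- \frac{61}{54} - \frac{7}{68}}\right) = - 7 \left(- \frac{402}{- \frac{2263}{1836}}\right) = - 7 \left(\left(-402\right) \left(- \frac{1836}{2263}\right)\right) = \left(-7\right) \frac{738072}{2263} = - \frac{5166504}{2263} \approx -2283.0$)
$S - 40883 = - \frac{5166504}{2263} - 40883 = - \frac{97684733}{2263}$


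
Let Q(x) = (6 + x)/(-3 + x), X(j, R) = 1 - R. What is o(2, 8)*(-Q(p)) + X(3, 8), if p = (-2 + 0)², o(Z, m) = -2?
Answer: 13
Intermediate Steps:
p = 4 (p = (-2)² = 4)
Q(x) = (6 + x)/(-3 + x)
o(2, 8)*(-Q(p)) + X(3, 8) = -(-2)*(6 + 4)/(-3 + 4) + (1 - 1*8) = -(-2)*10/1 + (1 - 8) = -(-2)*1*10 - 7 = -(-2)*10 - 7 = -2*(-10) - 7 = 20 - 7 = 13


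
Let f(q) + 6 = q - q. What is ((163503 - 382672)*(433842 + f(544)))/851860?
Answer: -23770850571/212965 ≈ -1.1162e+5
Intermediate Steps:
f(q) = -6 (f(q) = -6 + (q - q) = -6 + 0 = -6)
((163503 - 382672)*(433842 + f(544)))/851860 = ((163503 - 382672)*(433842 - 6))/851860 = -219169*433836*(1/851860) = -95083402284*1/851860 = -23770850571/212965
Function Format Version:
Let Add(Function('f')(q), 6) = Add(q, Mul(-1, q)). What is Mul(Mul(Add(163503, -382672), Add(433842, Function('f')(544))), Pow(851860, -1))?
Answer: Rational(-23770850571, 212965) ≈ -1.1162e+5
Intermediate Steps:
Function('f')(q) = -6 (Function('f')(q) = Add(-6, Add(q, Mul(-1, q))) = Add(-6, 0) = -6)
Mul(Mul(Add(163503, -382672), Add(433842, Function('f')(544))), Pow(851860, -1)) = Mul(Mul(Add(163503, -382672), Add(433842, -6)), Pow(851860, -1)) = Mul(Mul(-219169, 433836), Rational(1, 851860)) = Mul(-95083402284, Rational(1, 851860)) = Rational(-23770850571, 212965)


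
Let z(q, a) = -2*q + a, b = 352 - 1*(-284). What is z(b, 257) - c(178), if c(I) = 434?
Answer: -1449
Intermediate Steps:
b = 636 (b = 352 + 284 = 636)
z(q, a) = a - 2*q
z(b, 257) - c(178) = (257 - 2*636) - 1*434 = (257 - 1272) - 434 = -1015 - 434 = -1449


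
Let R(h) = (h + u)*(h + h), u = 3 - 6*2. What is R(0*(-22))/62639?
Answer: 0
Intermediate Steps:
u = -9 (u = 3 - 12 = -9)
R(h) = 2*h*(-9 + h) (R(h) = (h - 9)*(h + h) = (-9 + h)*(2*h) = 2*h*(-9 + h))
R(0*(-22))/62639 = (2*(0*(-22))*(-9 + 0*(-22)))/62639 = (2*0*(-9 + 0))*(1/62639) = (2*0*(-9))*(1/62639) = 0*(1/62639) = 0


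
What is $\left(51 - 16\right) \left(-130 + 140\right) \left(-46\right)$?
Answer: $-16100$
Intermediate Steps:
$\left(51 - 16\right) \left(-130 + 140\right) \left(-46\right) = 35 \cdot 10 \left(-46\right) = 350 \left(-46\right) = -16100$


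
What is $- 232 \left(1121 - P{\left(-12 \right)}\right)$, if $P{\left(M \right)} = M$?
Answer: $-262856$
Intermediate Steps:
$- 232 \left(1121 - P{\left(-12 \right)}\right) = - 232 \left(1121 - -12\right) = - 232 \left(1121 + 12\right) = \left(-232\right) 1133 = -262856$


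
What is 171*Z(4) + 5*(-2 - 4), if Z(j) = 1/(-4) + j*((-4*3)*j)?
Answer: -131619/4 ≈ -32905.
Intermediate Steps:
Z(j) = -1/4 - 12*j**2 (Z(j) = 1*(-1/4) + j*(-12*j) = -1/4 - 12*j**2)
171*Z(4) + 5*(-2 - 4) = 171*(-1/4 - 12*4**2) + 5*(-2 - 4) = 171*(-1/4 - 12*16) + 5*(-6) = 171*(-1/4 - 192) - 30 = 171*(-769/4) - 30 = -131499/4 - 30 = -131619/4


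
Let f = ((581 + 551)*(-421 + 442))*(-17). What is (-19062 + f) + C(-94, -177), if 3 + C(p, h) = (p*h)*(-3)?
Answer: -473103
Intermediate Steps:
C(p, h) = -3 - 3*h*p (C(p, h) = -3 + (p*h)*(-3) = -3 + (h*p)*(-3) = -3 - 3*h*p)
f = -404124 (f = (1132*21)*(-17) = 23772*(-17) = -404124)
(-19062 + f) + C(-94, -177) = (-19062 - 404124) + (-3 - 3*(-177)*(-94)) = -423186 + (-3 - 49914) = -423186 - 49917 = -473103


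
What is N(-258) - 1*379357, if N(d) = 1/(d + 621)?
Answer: -137706590/363 ≈ -3.7936e+5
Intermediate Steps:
N(d) = 1/(621 + d)
N(-258) - 1*379357 = 1/(621 - 258) - 1*379357 = 1/363 - 379357 = -137706590/363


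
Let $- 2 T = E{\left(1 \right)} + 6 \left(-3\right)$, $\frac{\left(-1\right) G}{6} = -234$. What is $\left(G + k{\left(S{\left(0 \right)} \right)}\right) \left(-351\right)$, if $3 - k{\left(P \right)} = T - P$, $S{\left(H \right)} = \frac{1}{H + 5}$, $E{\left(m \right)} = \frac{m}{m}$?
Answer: $- \frac{4909437}{10} \approx -4.9094 \cdot 10^{5}$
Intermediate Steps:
$G = 1404$ ($G = \left(-6\right) \left(-234\right) = 1404$)
$E{\left(m \right)} = 1$
$S{\left(H \right)} = \frac{1}{5 + H}$
$T = \frac{17}{2}$ ($T = - \frac{1 + 6 \left(-3\right)}{2} = - \frac{1 - 18}{2} = \left(- \frac{1}{2}\right) \left(-17\right) = \frac{17}{2} \approx 8.5$)
$k{\left(P \right)} = - \frac{11}{2} + P$ ($k{\left(P \right)} = 3 - \left(\frac{17}{2} - P\right) = 3 + \left(- \frac{17}{2} + P\right) = - \frac{11}{2} + P$)
$\left(G + k{\left(S{\left(0 \right)} \right)}\right) \left(-351\right) = \left(1404 - \left(\frac{11}{2} - \frac{1}{5 + 0}\right)\right) \left(-351\right) = \left(1404 - \left(\frac{11}{2} - \frac{1}{5}\right)\right) \left(-351\right) = \left(1404 + \left(- \frac{11}{2} + \frac{1}{5}\right)\right) \left(-351\right) = \left(1404 - \frac{53}{10}\right) \left(-351\right) = \frac{13987}{10} \left(-351\right) = - \frac{4909437}{10}$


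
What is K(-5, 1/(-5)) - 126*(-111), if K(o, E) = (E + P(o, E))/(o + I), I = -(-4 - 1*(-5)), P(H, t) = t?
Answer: 209791/15 ≈ 13986.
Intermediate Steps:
I = -1 (I = -(-4 + 5) = -1*1 = -1)
K(o, E) = 2*E/(-1 + o) (K(o, E) = (E + E)/(o - 1) = (2*E)/(-1 + o) = 2*E/(-1 + o))
K(-5, 1/(-5)) - 126*(-111) = 2/(-5*(-1 - 5)) - 126*(-111) = 2*(-⅕)/(-6) + 13986 = 2*(-⅕)*(-⅙) + 13986 = 1/15 + 13986 = 209791/15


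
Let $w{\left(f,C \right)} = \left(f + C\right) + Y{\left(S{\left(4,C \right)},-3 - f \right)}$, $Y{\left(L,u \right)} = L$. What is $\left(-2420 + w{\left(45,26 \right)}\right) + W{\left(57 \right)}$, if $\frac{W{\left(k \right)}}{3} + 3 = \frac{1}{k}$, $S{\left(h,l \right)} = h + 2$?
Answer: $- \frac{44687}{19} \approx -2351.9$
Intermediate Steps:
$S{\left(h,l \right)} = 2 + h$
$w{\left(f,C \right)} = 6 + C + f$ ($w{\left(f,C \right)} = \left(f + C\right) + \left(2 + 4\right) = \left(C + f\right) + 6 = 6 + C + f$)
$W{\left(k \right)} = -9 + \frac{3}{k}$
$\left(-2420 + w{\left(45,26 \right)}\right) + W{\left(57 \right)} = \left(-2420 + \left(6 + 26 + 45\right)\right) - \left(9 - \frac{3}{57}\right) = \left(-2420 + 77\right) + \left(-9 + 3 \cdot \frac{1}{57}\right) = -2343 + \left(-9 + \frac{1}{19}\right) = -2343 - \frac{170}{19} = - \frac{44687}{19}$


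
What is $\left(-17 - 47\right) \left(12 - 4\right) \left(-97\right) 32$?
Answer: $1589248$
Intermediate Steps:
$\left(-17 - 47\right) \left(12 - 4\right) \left(-97\right) 32 = \left(-64\right) 8 \left(-97\right) 32 = \left(-512\right) \left(-97\right) 32 = 49664 \cdot 32 = 1589248$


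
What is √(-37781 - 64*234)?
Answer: I*√52757 ≈ 229.69*I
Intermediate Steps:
√(-37781 - 64*234) = √(-37781 - 4*3744) = √(-37781 - 14976) = √(-52757) = I*√52757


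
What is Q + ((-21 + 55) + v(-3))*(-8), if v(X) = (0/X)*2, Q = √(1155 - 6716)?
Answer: -272 + I*√5561 ≈ -272.0 + 74.572*I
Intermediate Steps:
Q = I*√5561 (Q = √(-5561) = I*√5561 ≈ 74.572*I)
v(X) = 0 (v(X) = 0*2 = 0)
Q + ((-21 + 55) + v(-3))*(-8) = I*√5561 + ((-21 + 55) + 0)*(-8) = I*√5561 + (34 + 0)*(-8) = I*√5561 + 34*(-8) = I*√5561 - 272 = -272 + I*√5561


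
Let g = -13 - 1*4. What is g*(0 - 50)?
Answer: 850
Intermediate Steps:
g = -17 (g = -13 - 4 = -17)
g*(0 - 50) = -17*(0 - 50) = -17*(-50) = 850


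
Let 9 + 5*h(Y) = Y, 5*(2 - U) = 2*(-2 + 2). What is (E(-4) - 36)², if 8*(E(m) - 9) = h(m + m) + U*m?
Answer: 1292769/1600 ≈ 807.98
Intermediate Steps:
U = 2 (U = 2 - 2*(-2 + 2)/5 = 2 - 2*0/5 = 2 - ⅕*0 = 2 + 0 = 2)
h(Y) = -9/5 + Y/5
E(m) = 351/40 + 3*m/10 (E(m) = 9 + ((-9/5 + (m + m)/5) + 2*m)/8 = 9 + ((-9/5 + (2*m)/5) + 2*m)/8 = 9 + ((-9/5 + 2*m/5) + 2*m)/8 = 9 + (-9/5 + 12*m/5)/8 = 9 + (-9/40 + 3*m/10) = 351/40 + 3*m/10)
(E(-4) - 36)² = ((351/40 + (3/10)*(-4)) - 36)² = ((351/40 - 6/5) - 36)² = (303/40 - 36)² = (-1137/40)² = 1292769/1600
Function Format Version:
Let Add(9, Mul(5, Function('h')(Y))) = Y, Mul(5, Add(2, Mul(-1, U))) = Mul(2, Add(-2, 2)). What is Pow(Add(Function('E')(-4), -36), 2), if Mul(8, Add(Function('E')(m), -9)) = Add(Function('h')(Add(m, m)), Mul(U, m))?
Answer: Rational(1292769, 1600) ≈ 807.98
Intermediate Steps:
U = 2 (U = Add(2, Mul(Rational(-1, 5), Mul(2, Add(-2, 2)))) = Add(2, Mul(Rational(-1, 5), Mul(2, 0))) = Add(2, Mul(Rational(-1, 5), 0)) = Add(2, 0) = 2)
Function('h')(Y) = Add(Rational(-9, 5), Mul(Rational(1, 5), Y))
Function('E')(m) = Add(Rational(351, 40), Mul(Rational(3, 10), m)) (Function('E')(m) = Add(9, Mul(Rational(1, 8), Add(Add(Rational(-9, 5), Mul(Rational(1, 5), Add(m, m))), Mul(2, m)))) = Add(9, Mul(Rational(1, 8), Add(Add(Rational(-9, 5), Mul(Rational(1, 5), Mul(2, m))), Mul(2, m)))) = Add(9, Mul(Rational(1, 8), Add(Add(Rational(-9, 5), Mul(Rational(2, 5), m)), Mul(2, m)))) = Add(9, Mul(Rational(1, 8), Add(Rational(-9, 5), Mul(Rational(12, 5), m)))) = Add(9, Add(Rational(-9, 40), Mul(Rational(3, 10), m))) = Add(Rational(351, 40), Mul(Rational(3, 10), m)))
Pow(Add(Function('E')(-4), -36), 2) = Pow(Add(Add(Rational(351, 40), Mul(Rational(3, 10), -4)), -36), 2) = Pow(Add(Add(Rational(351, 40), Rational(-6, 5)), -36), 2) = Pow(Add(Rational(303, 40), -36), 2) = Pow(Rational(-1137, 40), 2) = Rational(1292769, 1600)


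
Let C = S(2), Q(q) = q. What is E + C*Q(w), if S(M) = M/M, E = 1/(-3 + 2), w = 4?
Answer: 3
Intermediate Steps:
E = -1 (E = 1/(-1) = -1)
S(M) = 1
C = 1
E + C*Q(w) = -1 + 1*4 = -1 + 4 = 3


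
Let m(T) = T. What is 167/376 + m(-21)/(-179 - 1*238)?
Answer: 25845/52264 ≈ 0.49451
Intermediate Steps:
167/376 + m(-21)/(-179 - 1*238) = 167/376 - 21/(-179 - 1*238) = 167*(1/376) - 21/(-179 - 238) = 167/376 - 21/(-417) = 167/376 - 21*(-1/417) = 167/376 + 7/139 = 25845/52264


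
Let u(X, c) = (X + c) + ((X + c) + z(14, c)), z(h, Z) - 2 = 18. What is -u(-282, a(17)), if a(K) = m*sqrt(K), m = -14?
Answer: 544 + 28*sqrt(17) ≈ 659.45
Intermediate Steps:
z(h, Z) = 20 (z(h, Z) = 2 + 18 = 20)
a(K) = -14*sqrt(K)
u(X, c) = 20 + 2*X + 2*c (u(X, c) = (X + c) + ((X + c) + 20) = (X + c) + (20 + X + c) = 20 + 2*X + 2*c)
-u(-282, a(17)) = -(20 + 2*(-282) + 2*(-14*sqrt(17))) = -(20 - 564 - 28*sqrt(17)) = -(-544 - 28*sqrt(17)) = 544 + 28*sqrt(17)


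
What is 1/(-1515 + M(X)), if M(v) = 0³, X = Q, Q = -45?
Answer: -1/1515 ≈ -0.00066007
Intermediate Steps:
X = -45
M(v) = 0
1/(-1515 + M(X)) = 1/(-1515 + 0) = 1/(-1515) = -1/1515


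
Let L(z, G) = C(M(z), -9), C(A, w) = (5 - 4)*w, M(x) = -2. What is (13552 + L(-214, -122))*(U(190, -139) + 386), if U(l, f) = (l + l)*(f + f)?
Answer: -1425454922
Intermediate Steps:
C(A, w) = w (C(A, w) = 1*w = w)
U(l, f) = 4*f*l (U(l, f) = (2*l)*(2*f) = 4*f*l)
L(z, G) = -9
(13552 + L(-214, -122))*(U(190, -139) + 386) = (13552 - 9)*(4*(-139)*190 + 386) = 13543*(-105640 + 386) = 13543*(-105254) = -1425454922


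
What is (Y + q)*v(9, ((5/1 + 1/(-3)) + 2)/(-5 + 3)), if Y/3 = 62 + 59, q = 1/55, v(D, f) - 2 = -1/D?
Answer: 339422/495 ≈ 685.70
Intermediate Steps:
v(D, f) = 2 - 1/D
q = 1/55 ≈ 0.018182
Y = 363 (Y = 3*(62 + 59) = 3*121 = 363)
(Y + q)*v(9, ((5/1 + 1/(-3)) + 2)/(-5 + 3)) = (363 + 1/55)*(2 - 1/9) = 19966*(2 - 1*⅑)/55 = 19966*(2 - ⅑)/55 = (19966/55)*(17/9) = 339422/495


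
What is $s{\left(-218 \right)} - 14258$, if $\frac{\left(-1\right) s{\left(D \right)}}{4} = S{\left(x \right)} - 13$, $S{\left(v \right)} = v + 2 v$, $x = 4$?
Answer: $-14254$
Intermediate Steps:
$S{\left(v \right)} = 3 v$
$s{\left(D \right)} = 4$ ($s{\left(D \right)} = - 4 \left(3 \cdot 4 - 13\right) = - 4 \left(12 - 13\right) = \left(-4\right) \left(-1\right) = 4$)
$s{\left(-218 \right)} - 14258 = 4 - 14258 = -14254$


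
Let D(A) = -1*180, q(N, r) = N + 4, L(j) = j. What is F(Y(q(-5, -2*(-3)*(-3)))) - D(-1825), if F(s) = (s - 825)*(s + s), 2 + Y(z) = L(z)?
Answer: 5148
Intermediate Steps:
q(N, r) = 4 + N
Y(z) = -2 + z
F(s) = 2*s*(-825 + s) (F(s) = (-825 + s)*(2*s) = 2*s*(-825 + s))
D(A) = -180
F(Y(q(-5, -2*(-3)*(-3)))) - D(-1825) = 2*(-2 + (4 - 5))*(-825 + (-2 + (4 - 5))) - 1*(-180) = 2*(-2 - 1)*(-825 + (-2 - 1)) + 180 = 2*(-3)*(-825 - 3) + 180 = 2*(-3)*(-828) + 180 = 4968 + 180 = 5148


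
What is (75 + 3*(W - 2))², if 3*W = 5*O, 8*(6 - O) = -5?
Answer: 667489/64 ≈ 10430.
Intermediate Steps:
O = 53/8 (O = 6 - ⅛*(-5) = 6 + 5/8 = 53/8 ≈ 6.6250)
W = 265/24 (W = (5*(53/8))/3 = (⅓)*(265/8) = 265/24 ≈ 11.042)
(75 + 3*(W - 2))² = (75 + 3*(265/24 - 2))² = (75 + 3*(217/24))² = (75 + 217/8)² = (817/8)² = 667489/64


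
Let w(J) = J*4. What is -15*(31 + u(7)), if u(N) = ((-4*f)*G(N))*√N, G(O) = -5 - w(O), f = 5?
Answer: -465 - 9900*√7 ≈ -26658.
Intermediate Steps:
w(J) = 4*J
G(O) = -5 - 4*O
u(N) = √N*(100 + 80*N) (u(N) = ((-4*5)*(-5 - 4*N))*√N = (-20*(-5 - 4*N))*√N = (100 + 80*N)*√N = √N*(100 + 80*N))
-15*(31 + u(7)) = -15*(31 + √7*(100 + 80*7)) = -15*(31 + √7*(100 + 560)) = -15*(31 + √7*660) = -15*(31 + 660*√7) = -465 - 9900*√7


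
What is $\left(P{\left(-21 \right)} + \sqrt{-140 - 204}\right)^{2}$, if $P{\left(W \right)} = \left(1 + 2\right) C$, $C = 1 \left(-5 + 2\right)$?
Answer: $\left(9 - 2 i \sqrt{86}\right)^{2} \approx -263.0 - 333.85 i$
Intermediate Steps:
$C = -3$ ($C = 1 \left(-3\right) = -3$)
$P{\left(W \right)} = -9$ ($P{\left(W \right)} = \left(1 + 2\right) \left(-3\right) = 3 \left(-3\right) = -9$)
$\left(P{\left(-21 \right)} + \sqrt{-140 - 204}\right)^{2} = \left(-9 + \sqrt{-140 - 204}\right)^{2} = \left(-9 + \sqrt{-344}\right)^{2} = \left(-9 + 2 i \sqrt{86}\right)^{2}$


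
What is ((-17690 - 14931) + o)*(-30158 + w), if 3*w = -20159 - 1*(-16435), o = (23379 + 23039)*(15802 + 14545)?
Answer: -132688661606150/3 ≈ -4.4230e+13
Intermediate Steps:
o = 1408647046 (o = 46418*30347 = 1408647046)
w = -3724/3 (w = (-20159 - 1*(-16435))/3 = (-20159 + 16435)/3 = (⅓)*(-3724) = -3724/3 ≈ -1241.3)
((-17690 - 14931) + o)*(-30158 + w) = ((-17690 - 14931) + 1408647046)*(-30158 - 3724/3) = (-32621 + 1408647046)*(-94198/3) = 1408614425*(-94198/3) = -132688661606150/3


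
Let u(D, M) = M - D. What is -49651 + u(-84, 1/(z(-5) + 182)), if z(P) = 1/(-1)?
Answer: -8971626/181 ≈ -49567.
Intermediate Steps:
z(P) = -1
-49651 + u(-84, 1/(z(-5) + 182)) = -49651 + (1/(-1 + 182) - 1*(-84)) = -49651 + (1/181 + 84) = -49651 + 15205/181 = -8971626/181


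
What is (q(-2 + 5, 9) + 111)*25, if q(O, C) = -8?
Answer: 2575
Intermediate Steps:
(q(-2 + 5, 9) + 111)*25 = (-8 + 111)*25 = 103*25 = 2575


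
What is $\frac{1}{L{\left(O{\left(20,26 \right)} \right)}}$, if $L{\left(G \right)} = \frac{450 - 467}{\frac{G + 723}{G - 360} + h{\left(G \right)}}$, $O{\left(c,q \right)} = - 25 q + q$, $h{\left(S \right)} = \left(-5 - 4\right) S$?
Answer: $- \frac{1842015}{5576} \approx -330.35$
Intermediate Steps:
$h{\left(S \right)} = - 9 S$
$O{\left(c,q \right)} = - 24 q$
$L{\left(G \right)} = - \frac{17}{- 9 G + \frac{723 + G}{-360 + G}}$ ($L{\left(G \right)} = \frac{450 - 467}{\frac{G + 723}{G - 360} - 9 G} = - \frac{17}{\frac{723 + G}{-360 + G} - 9 G} = - \frac{17}{- 9 G + \frac{723 + G}{-360 + G}}$)
$\frac{1}{L{\left(O{\left(20,26 \right)} \right)}} = \frac{1}{17 \frac{1}{723 - 9 \left(\left(-24\right) 26\right)^{2} + 3241 \left(\left(-24\right) 26\right)} \left(360 - \left(-24\right) 26\right)} = \frac{1}{17 \frac{1}{723 - 9 \left(-624\right)^{2} + 3241 \left(-624\right)} \left(360 - -624\right)} = \frac{1}{17 \frac{1}{723 - 3504384 - 2022384} \left(360 + 624\right)} = \frac{1}{17 \frac{1}{723 - 3504384 - 2022384} \cdot 984} = \frac{1}{17 \frac{1}{-5526045} \cdot 984} = \frac{1}{17 \left(- \frac{1}{5526045}\right) 984} = \frac{1}{- \frac{5576}{1842015}} = - \frac{1842015}{5576}$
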